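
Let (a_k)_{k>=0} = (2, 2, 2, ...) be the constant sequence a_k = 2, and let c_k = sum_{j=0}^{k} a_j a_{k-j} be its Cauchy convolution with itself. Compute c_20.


Since a_j = 2 for all j >= 0, the convolution sum becomes
c_k = sum_{j=0}^{k} 2 * 2 = 4 * (k + 1).
Equivalently, the generating function of (a_k) is 2/(1 - x) and its square is 4/(1 - x)^2 = sum_{k>=0} 4(k + 1) x^k.
For k = 20: 4 * 21 = 84.

84


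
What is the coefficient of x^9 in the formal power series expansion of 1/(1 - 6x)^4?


The general identity 1/(1 - c x)^r = sum_{k>=0} c^k C(k + r - 1, r - 1) x^k follows by substituting y = c x into 1/(1 - y)^r = sum_{k>=0} C(k + r - 1, r - 1) y^k.
For c = 6, r = 4, k = 9:
6^9 * C(12, 3) = 10077696 * 220 = 2217093120.

2217093120


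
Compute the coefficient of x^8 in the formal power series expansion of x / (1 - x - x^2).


Let f(x) = sum_{k>=0} a_k x^k. Multiplying f(x) * (1 - x - x^2) = x and matching coefficients gives a_0 = 0, a_1 = 1, and a_k = a_{k-1} + a_{k-2} for k >= 2. These are the Fibonacci numbers F_k.
Iterating from F_0 = 0, F_1 = 1:
F_0=0, F_1=1, F_2=1, F_3=2, F_4=3, F_5=5, F_6=8, F_7=13, F_8=21
F_8 = 21.

21


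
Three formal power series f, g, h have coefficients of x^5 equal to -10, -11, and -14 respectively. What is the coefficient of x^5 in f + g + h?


Series addition is componentwise:
-10 + -11 + -14
= -35

-35


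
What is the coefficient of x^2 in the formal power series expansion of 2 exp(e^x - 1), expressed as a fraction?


exp(e^x - 1) is the exponential generating function for the Bell numbers Bell_k: exp(e^x - 1) = sum_{k>=0} Bell_k x^k / k!.
So the coefficient of x^2 in 2 exp(e^x - 1) is 2 Bell_2 / 2!.
Computing: Bell_2 = 2 and 2! = 2, giving
2 * 2/2 = 2.

2


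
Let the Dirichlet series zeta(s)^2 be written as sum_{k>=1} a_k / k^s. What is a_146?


The Dirichlet convolution of the constant function 1 with itself gives (1 * 1)(k) = sum_{d | k} 1 = d(k), the number of positive divisors of k.
Since zeta(s) = sum_{k>=1} 1/k^s, we have zeta(s)^2 = sum_{k>=1} d(k)/k^s, so a_k = d(k).
For k = 146: the divisors are 1, 2, 73, 146.
Count = 4.

4


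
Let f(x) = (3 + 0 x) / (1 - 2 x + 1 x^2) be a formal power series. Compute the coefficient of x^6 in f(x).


Write f(x) = sum_{k>=0} a_k x^k. Multiplying both sides by 1 - 2 x + 1 x^2 gives
(1 - 2 x + 1 x^2) sum_{k>=0} a_k x^k = 3 + 0 x.
Matching coefficients:
 x^0: a_0 = 3
 x^1: a_1 - 2 a_0 = 0  =>  a_1 = 2*3 + 0 = 6
 x^k (k >= 2): a_k = 2 a_{k-1} - 1 a_{k-2}.
Iterating: a_2 = 9, a_3 = 12, a_4 = 15, a_5 = 18, a_6 = 21.
So the coefficient of x^6 is 21.

21


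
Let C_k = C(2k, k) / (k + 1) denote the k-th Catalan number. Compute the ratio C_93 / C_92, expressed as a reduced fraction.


Using C_k = (2k)! / (k! (k+1)!), the ratio C_{k+1}/C_k simplifies to
C_{k+1}/C_k = [(2k+2)! / ((k+1)! (k+2)!)] * [k! (k+1)! / (2k)!]
 = (2k+2)(2k+1) / ((k+1)(k+2)) = 2(2k+1) / (k+2).
For k = 92: 2(2*92 + 1) / (92 + 2) = 370/94 = 185/47.

185/47


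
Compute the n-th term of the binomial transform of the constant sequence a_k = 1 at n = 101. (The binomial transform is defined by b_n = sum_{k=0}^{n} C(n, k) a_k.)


With a_k = 1 for all k, b_n = sum_{k=0}^{n} C(n, k) = 2^n by the binomial theorem.
For n = 101: 2^101 = 2535301200456458802993406410752.

2535301200456458802993406410752


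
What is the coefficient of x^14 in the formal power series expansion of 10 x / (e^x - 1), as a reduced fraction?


The exponential generating function for Bernoulli numbers is
x / (e^x - 1) = sum_{k>=0} B_k x^k / k!.
So the coefficient of x^14 in 10 x / (e^x - 1) is 10 B_14 / 14!.
Computing: B_14 = 7/6, 14! = 87178291200, giving
10 * 7/6 / 87178291200 = 1/7472424960.

1/7472424960


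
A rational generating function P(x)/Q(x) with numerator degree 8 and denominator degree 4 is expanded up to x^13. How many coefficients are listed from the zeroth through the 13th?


Expanding up to x^13 gives the coefficients for x^0, x^1, ..., x^13.
That is 13 + 1 = 14 coefficients in total.

14


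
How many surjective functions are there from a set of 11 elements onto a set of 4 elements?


By inclusion-exclusion on which target elements are missed, the number of surjections from an n-set onto a k-set is
surj(n, k) = sum_{j=0}^{k} (-1)^j C(k, j) (k - j)^n.
Equivalently surj(n, k) = k! * S(n, k), where S(n, k) is the Stirling number of the second kind.
For n = 11, k = 4:
S(11, 4) = 145750, so
surj = 4! * 145750 = 24 * 145750 = 3498000.

3498000


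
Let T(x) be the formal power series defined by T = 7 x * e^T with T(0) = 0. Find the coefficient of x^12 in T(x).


Apply the Lagrange inversion formula: if T = 7 x * phi(T) with phi(t) = e^t, then
[x^n] T = 7^n * (1/n) [t^(n-1)] phi(t)^n = 7^n * (1/n) [t^(n-1)] e^(n t) = 7^n * (1/n) * n^(n-1) / (n-1)! = 7^n * n^(n-1) / n!.
When c = 1 this is the Cayley count of rooted labeled trees on n vertices, divided by n!.
For n = 12: 7^12 * 12^11 / 12! = 13841287201 * 743008370688/479001600 = 5904266017370112/275.

5904266017370112/275


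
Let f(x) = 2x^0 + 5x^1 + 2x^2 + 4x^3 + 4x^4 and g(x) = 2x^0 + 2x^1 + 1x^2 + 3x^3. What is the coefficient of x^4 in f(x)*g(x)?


Cauchy product at x^4:
5*3 + 2*1 + 4*2 + 4*2
= 33

33


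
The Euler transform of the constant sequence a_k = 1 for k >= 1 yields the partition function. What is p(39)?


The Euler transform converts the sequence a_k = 1 into the number of integer partitions.
Using the recurrence or dynamic programming:
p(39) = 31185

31185


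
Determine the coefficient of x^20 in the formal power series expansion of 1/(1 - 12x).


The geometric series identity gives 1/(1 - c x) = sum_{k>=0} c^k x^k, so the coefficient of x^k is c^k.
Here c = 12 and k = 20.
Computing: 12^20 = 3833759992447475122176

3833759992447475122176


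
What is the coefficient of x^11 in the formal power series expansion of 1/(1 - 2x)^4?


The general identity 1/(1 - c x)^r = sum_{k>=0} c^k C(k + r - 1, r - 1) x^k follows by substituting y = c x into 1/(1 - y)^r = sum_{k>=0} C(k + r - 1, r - 1) y^k.
For c = 2, r = 4, k = 11:
2^11 * C(14, 3) = 2048 * 364 = 745472.

745472


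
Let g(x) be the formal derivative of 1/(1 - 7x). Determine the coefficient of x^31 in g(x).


Differentiate termwise: d/dx sum_{k>=0} 7^k x^k = sum_{k>=1} k 7^k x^(k-1) = sum_{j>=0} (j+1) 7^(j+1) x^j.
Equivalently, d/dx [1/(1 - 7x)] = 7/(1 - 7x)^2.
For j = 31: 32 * 7^32 = 32 * 1104427674243920646305299201 = 35341685575805460681769574432.

35341685575805460681769574432


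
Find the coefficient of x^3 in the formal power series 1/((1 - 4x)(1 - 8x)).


By partial fractions or Cauchy convolution:
The coefficient equals sum_{k=0}^{3} 4^k * 8^(3-k).
= 960

960


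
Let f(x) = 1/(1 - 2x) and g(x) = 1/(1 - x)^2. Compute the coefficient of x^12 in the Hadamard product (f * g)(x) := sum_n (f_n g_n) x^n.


f has coefficients f_k = 2^k. For g = 1/(1 - x)^2 the coefficient is g_k = C(k + 1, 1) = k + 1. The Hadamard coefficient is (f * g)_k = 2^k * (k + 1).
For k = 12: 2^12 * 13 = 4096 * 13 = 53248.

53248


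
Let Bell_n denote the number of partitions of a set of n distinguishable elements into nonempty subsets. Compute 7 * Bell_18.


Bell_18 can be computed from the Bell triangle or from Dobinski's identity Bell_n = (1/e) * sum_{k>=0} k^n / k!.
Computing Bell_18 = 682076806159.
Then 7 * 682076806159 = 4774537643113.

4774537643113


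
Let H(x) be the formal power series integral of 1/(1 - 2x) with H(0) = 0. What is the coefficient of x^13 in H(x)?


1/(1 - 2x) = sum_{k>=0} 2^k x^k. Integrating termwise with H(0) = 0:
H(x) = sum_{k>=0} 2^k x^(k+1) / (k+1) = sum_{m>=1} 2^(m-1) x^m / m.
For m = 13: 2^12/13 = 4096/13 = 4096/13.

4096/13


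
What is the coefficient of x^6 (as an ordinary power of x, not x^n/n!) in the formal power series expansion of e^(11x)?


The exponential series is e^y = sum_{k>=0} y^k / k!. Substituting y = 11x gives
e^(11x) = sum_{k>=0} 11^k x^k / k!.
So the coefficient of x^n is a^n/n! with a = 11, n = 6:
11^6 / 6! = 1771561/720 = 1771561/720

1771561/720


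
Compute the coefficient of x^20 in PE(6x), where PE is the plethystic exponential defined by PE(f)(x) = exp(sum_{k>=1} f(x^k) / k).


With f(x) = 6x, the exponent is sum_{k>=1} 6 x^k / k = 6 * (-ln(1 - x)). Exponentiating:
PE(6x) = exp(-6 ln(1 - x)) = 1/(1 - x)^6.
By the negative binomial expansion, [x^n] 1/(1 - x)^6 = C(n + 5, 5).
For n = 20: C(25, 5) = 53130.

53130


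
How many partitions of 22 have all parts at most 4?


Using the generating function (1-x)^(-1)(1-x^2)^(-1)...(1-x^4)^(-1),
the coefficient of x^22 counts these restricted partitions.
Result = 136

136


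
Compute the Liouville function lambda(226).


The Liouville function is lambda(k) = (-1)^Omega(k), where Omega(k) counts the prime factors of k with multiplicity.
Factoring: 226 = 2 * 113, so Omega(226) = 2.
lambda(226) = (-1)^2 = 1.

1


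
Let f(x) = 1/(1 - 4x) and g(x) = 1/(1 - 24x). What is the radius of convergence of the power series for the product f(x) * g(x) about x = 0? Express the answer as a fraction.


The radius of 1/(1 - 4x) is 1/4 (nearest singularity at x = 1/4), and the radius of 1/(1 - 24x) is 1/24.
The product f(x)*g(x) = 1/((1 - 4x)(1 - 24x)) has singularities at both 1/4 and 1/24, so its radius of convergence is the distance to the nearest one:
min(1/4, 1/24) = 1/24.

1/24


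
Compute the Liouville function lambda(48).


The Liouville function is lambda(k) = (-1)^Omega(k), where Omega(k) counts the prime factors of k with multiplicity.
Factoring: 48 = 2 * 2 * 2 * 2 * 3, so Omega(48) = 5.
lambda(48) = (-1)^5 = -1.

-1


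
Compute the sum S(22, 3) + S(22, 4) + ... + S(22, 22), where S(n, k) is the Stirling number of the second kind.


By definition, S(n, k) counts partitions of an n-set into exactly k nonempty blocks.
Computing row n = 22 for k = 3..22:
S(22, k): 5228079450, 727778623825, 19137821912055, 163305339345225, 602762379967440, 1142399079991620, 1241963303533920, 835143799377954, 366282500870286, 108823356051137, 22496861868481, 3295165281331, 345615943200, 26046574004, 1404142047, 53374629, 1389850, 23485, 231, 1
Sum = 4506715736350171.

4506715736350171


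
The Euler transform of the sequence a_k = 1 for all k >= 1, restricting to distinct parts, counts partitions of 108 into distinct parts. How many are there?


Partitions of 108 into distinct parts can be computed via generating function.
Product (1+x)(1+x^2)(1+x^3)...
The coefficient of x^108 = 855906

855906


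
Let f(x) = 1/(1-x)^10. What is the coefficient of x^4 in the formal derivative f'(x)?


Differentiate: d/dx [ 1/(1-x)^r ] = r / (1-x)^(r+1).
Here r = 10, so f'(x) = 10 / (1-x)^11.
The expansion of 1/(1-x)^(r+1) has coefficient of x^n equal to C(n+r, r).
So the coefficient of x^4 in f'(x) is
10 * C(14, 10) = 10 * 1001 = 10010

10010


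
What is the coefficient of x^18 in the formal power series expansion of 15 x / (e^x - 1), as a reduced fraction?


The exponential generating function for Bernoulli numbers is
x / (e^x - 1) = sum_{k>=0} B_k x^k / k!.
So the coefficient of x^18 in 15 x / (e^x - 1) is 15 B_18 / 18!.
Computing: B_18 = 43867/798, 18! = 6402373705728000, giving
15 * 43867/798 / 6402373705728000 = 43867/340606281144729600.

43867/340606281144729600


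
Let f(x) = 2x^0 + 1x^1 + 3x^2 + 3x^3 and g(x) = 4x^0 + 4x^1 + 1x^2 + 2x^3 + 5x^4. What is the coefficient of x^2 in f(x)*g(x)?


Cauchy product at x^2:
2*1 + 1*4 + 3*4
= 18

18


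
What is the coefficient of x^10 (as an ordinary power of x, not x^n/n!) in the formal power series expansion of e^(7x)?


The exponential series is e^y = sum_{k>=0} y^k / k!. Substituting y = 7x gives
e^(7x) = sum_{k>=0} 7^k x^k / k!.
So the coefficient of x^n is a^n/n! with a = 7, n = 10:
7^10 / 10! = 282475249/3628800 = 40353607/518400

40353607/518400


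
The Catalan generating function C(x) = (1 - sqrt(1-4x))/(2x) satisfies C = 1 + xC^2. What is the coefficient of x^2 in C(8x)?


Substituting x -> 8x scales the n-th coefficient by 8^n, so [x^2] C(8x) = 8^2 * C_2.
C_2 = C(2*2, 2)/(3) = 6/3 = 2.
So 8^2 * 2 = 64 * 2 = 128.

128


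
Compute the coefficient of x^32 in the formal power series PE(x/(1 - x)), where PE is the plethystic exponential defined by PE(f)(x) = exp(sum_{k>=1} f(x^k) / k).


For f(x) = x/(1 - x) we have
sum_{k>=1} f(x^k) / k = sum_{k>=1} (1/k) * x^k / (1 - x^k) = sum_{k, m >= 1} x^(k m) / k,
which after exponentiating simplifies to
PE(x/(1 - x)) = prod_{k>=1} 1 / (1 - x^k).
This is the generating function for the partition function p(n), so the coefficient of x^32 is p(32).
Computing p(32) by dynamic programming over parts 1, 2, ..., 32: p(32) = 8349.

8349


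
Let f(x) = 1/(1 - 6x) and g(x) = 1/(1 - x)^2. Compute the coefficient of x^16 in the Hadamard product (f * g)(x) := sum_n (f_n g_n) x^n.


f has coefficients f_k = 6^k. For g = 1/(1 - x)^2 the coefficient is g_k = C(k + 1, 1) = k + 1. The Hadamard coefficient is (f * g)_k = 6^k * (k + 1).
For k = 16: 6^16 * 17 = 2821109907456 * 17 = 47958868426752.

47958868426752


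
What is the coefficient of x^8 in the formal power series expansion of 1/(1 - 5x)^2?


The general identity 1/(1 - c x)^r = sum_{k>=0} c^k C(k + r - 1, r - 1) x^k follows by substituting y = c x into 1/(1 - y)^r = sum_{k>=0} C(k + r - 1, r - 1) y^k.
For c = 5, r = 2, k = 8:
5^8 * C(9, 1) = 390625 * 9 = 3515625.

3515625


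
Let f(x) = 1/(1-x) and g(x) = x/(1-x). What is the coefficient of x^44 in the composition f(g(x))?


First simplify the composition: f(g(x)) = 1/(1 - x/(1-x)) = (1-x)/((1-x) - x) = (1-x)/(1-2x).
Now extract the coefficient. Write (1-x)/(1-2x) = 1/(1-2x) - x/(1-2x).
The coefficient of x^n in 1/(1-2x) is 2^n, and in x/(1-2x) is 2^(n-1) (for n >= 1).
So the coefficient of x^44 is 2^44 - 2^43 = 17592186044416 - 8796093022208 = 8796093022208.

8796093022208


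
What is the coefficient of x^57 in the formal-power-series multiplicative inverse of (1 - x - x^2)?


Let the inverse be f(x) = sum_{k>=0} a_k x^k. From f(x) * (1 - x - x^2) = 1 and matching coefficients:
 x^0: a_0 = 1.
 x^1: a_1 - a_0 = 0, so a_1 = 1.
 x^k (k >= 2): a_k - a_{k-1} - a_{k-2} = 0, i.e. a_k = a_{k-1} + a_{k-2}.
This is the Fibonacci-type recurrence shifted so that a_0 = a_1 = 1.
Iterating: a_0=1, a_1=1, a_2=2, a_3=3, a_4=5, a_5=8, a_6=13, a_7=21, a_8=34, a_9=55, ...
a_57 = 591286729879.

591286729879


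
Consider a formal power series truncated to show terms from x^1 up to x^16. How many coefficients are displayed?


From x^1 to x^16 inclusive, the count is 16 - 1 + 1 = 16.

16


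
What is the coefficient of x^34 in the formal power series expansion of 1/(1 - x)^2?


The negative binomial / multiset identity is
1/(1 - x)^r = sum_{k>=0} C(k + r - 1, r - 1) x^k.
Here r = 2 and k = 34, so the coefficient is
C(34 + 1, 1) = C(35, 1)
= 35

35


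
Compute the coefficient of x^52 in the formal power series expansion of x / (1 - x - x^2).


Let f(x) = sum_{k>=0} a_k x^k. Multiplying f(x) * (1 - x - x^2) = x and matching coefficients gives a_0 = 0, a_1 = 1, and a_k = a_{k-1} + a_{k-2} for k >= 2. These are the Fibonacci numbers F_k.
Iterating from F_0 = 0, F_1 = 1:
F_0=0, F_1=1, F_2=1, F_3=2, F_4=3, F_5=5, F_6=8, F_7=13, F_8=21, F_9=34, ...
F_52 = 32951280099.

32951280099


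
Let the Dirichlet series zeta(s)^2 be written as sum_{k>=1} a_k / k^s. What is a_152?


The Dirichlet convolution of the constant function 1 with itself gives (1 * 1)(k) = sum_{d | k} 1 = d(k), the number of positive divisors of k.
Since zeta(s) = sum_{k>=1} 1/k^s, we have zeta(s)^2 = sum_{k>=1} d(k)/k^s, so a_k = d(k).
For k = 152: the divisors are 1, 2, 4, 8, 19, 38, 76, 152.
Count = 8.

8


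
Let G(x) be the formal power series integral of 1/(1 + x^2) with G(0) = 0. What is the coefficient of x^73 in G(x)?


1/(1 + x^2) = sum_{j>=0} (-1)^j x^(2j). Integrating termwise with G(0) = 0:
G(x) = sum_{j>=0} (-1)^j x^(2j+1) / (2j+1) = arctan(x).
Only odd powers are nonzero. For x^73 write 73 = 2*36 + 1, giving
(-1)^36 / 73 = 1/73 = 1/73.

1/73


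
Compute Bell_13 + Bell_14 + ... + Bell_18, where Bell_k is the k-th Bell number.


Recall Bell_k counts set partitions of a k-set (with Bell_0 = 1 by convention).
Bell_13 through Bell_18: 27644437, 190899322, 1382958545, 10480142147, 82864869804, 682076806159
Sum = 27644437 + 190899322 + 1382958545 + 10480142147 + 82864869804 + 682076806159 = 777023320414.

777023320414


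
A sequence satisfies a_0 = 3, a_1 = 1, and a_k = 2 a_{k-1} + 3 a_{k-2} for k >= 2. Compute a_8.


The characteristic equation is t^2 - 2 t - 3 = 0, with roots r_1 = 3 and r_2 = -1 (so c_1 = r_1 + r_2, c_2 = -r_1 r_2 as required).
One can use the closed form a_n = A r_1^n + B r_2^n, but direct iteration is more reliable:
a_0 = 3, a_1 = 1, a_2 = 11, a_3 = 25, a_4 = 83, a_5 = 241, a_6 = 731, a_7 = 2185, a_8 = 6563.
So a_8 = 6563.

6563


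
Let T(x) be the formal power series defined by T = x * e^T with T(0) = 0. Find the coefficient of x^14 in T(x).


Apply the Lagrange inversion formula: if T = x * phi(T) with phi(t) = e^t, then
[x^n] T = (1/n) [t^(n-1)] phi(t)^n = (1/n) [t^(n-1)] e^(n t) = (1/n) * n^(n-1) / (n-1)! = n^(n-1) / n!.
When c = 1 this is the Cayley count of rooted labeled trees on n vertices, divided by n!.
For n = 14: 14^13 / 14! = 793714773254144/87178291200 = 7909306972/868725.

7909306972/868725


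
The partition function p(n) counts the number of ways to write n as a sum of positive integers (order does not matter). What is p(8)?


Using the generating function prod_{k>=1} 1/(1-x^k), we compute p(8).
By dynamic programming over parts 1 through 8:
p(8) = 22

22


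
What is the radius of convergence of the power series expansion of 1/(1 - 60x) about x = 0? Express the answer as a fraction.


Expanding 1/(1 - 60x) = sum_{k>=0} 60^k x^k, the series converges when |60x| < 1, i.e., |x| < 1/60.
So the radius of convergence is 1/60 = 1/60.

1/60


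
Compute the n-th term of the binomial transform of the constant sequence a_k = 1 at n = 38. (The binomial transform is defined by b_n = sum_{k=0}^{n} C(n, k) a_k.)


With a_k = 1 for all k, b_n = sum_{k=0}^{n} C(n, k) = 2^n by the binomial theorem.
For n = 38: 2^38 = 274877906944.

274877906944


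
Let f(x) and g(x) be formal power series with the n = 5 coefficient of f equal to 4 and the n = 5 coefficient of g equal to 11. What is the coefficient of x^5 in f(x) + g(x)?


Addition of formal power series is termwise.
The coefficient of x^5 in f + g = 4 + 11
= 15

15


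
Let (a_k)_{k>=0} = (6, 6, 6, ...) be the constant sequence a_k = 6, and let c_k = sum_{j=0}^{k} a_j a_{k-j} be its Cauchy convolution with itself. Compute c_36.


Since a_j = 6 for all j >= 0, the convolution sum becomes
c_k = sum_{j=0}^{k} 6 * 6 = 36 * (k + 1).
Equivalently, the generating function of (a_k) is 6/(1 - x) and its square is 36/(1 - x)^2 = sum_{k>=0} 36(k + 1) x^k.
For k = 36: 36 * 37 = 1332.

1332


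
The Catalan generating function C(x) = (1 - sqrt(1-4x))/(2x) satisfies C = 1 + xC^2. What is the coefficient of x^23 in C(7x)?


Substituting x -> 7x scales the n-th coefficient by 7^n, so [x^23] C(7x) = 7^23 * C_23.
C_23 = C(2*23, 23)/(24) = 8233430727600/24 = 343059613650.
So 7^23 * 343059613650 = 27368747340080916343 * 343059613650 = 9389111888572624320367550881950.

9389111888572624320367550881950


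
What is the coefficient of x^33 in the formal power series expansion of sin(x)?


The Maclaurin series is sin(t) = sum_{k>=0} (-1)^k t^(2k+1) / (2k+1)!, so substituting t = x, only odd powers of x are nonzero, with coefficient of x^(2k+1) equal to (-1)^k / (2k+1)!.
Write 33 = 2*16 + 1, giving the coefficient (-1)^16 / 33! = 1/8683317618811886495518194401280000000 = 1/8683317618811886495518194401280000000.

1/8683317618811886495518194401280000000


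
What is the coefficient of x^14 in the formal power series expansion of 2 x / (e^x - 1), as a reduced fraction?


The exponential generating function for Bernoulli numbers is
x / (e^x - 1) = sum_{k>=0} B_k x^k / k!.
So the coefficient of x^14 in 2 x / (e^x - 1) is 2 B_14 / 14!.
Computing: B_14 = 7/6, 14! = 87178291200, giving
2 * 7/6 / 87178291200 = 1/37362124800.

1/37362124800


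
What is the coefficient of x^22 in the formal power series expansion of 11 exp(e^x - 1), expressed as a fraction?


exp(e^x - 1) is the exponential generating function for the Bell numbers Bell_k: exp(e^x - 1) = sum_{k>=0} Bell_k x^k / k!.
So the coefficient of x^22 in 11 exp(e^x - 1) is 11 Bell_22 / 22!.
Computing: Bell_22 = 4506715738447323 and 22! = 1124000727777607680000, giving
11 * 4506715738447323/1124000727777607680000 = 88366975263673/2003566359674880000.

88366975263673/2003566359674880000


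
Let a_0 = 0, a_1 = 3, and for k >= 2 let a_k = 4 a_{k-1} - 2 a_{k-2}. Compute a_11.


Iterating the recurrence forward:
a_0 = 0
a_1 = 3
a_2 = 4*3 - 2*0 = 12
a_3 = 4*12 - 2*3 = 42
a_4 = 4*42 - 2*12 = 144
a_5 = 4*144 - 2*42 = 492
a_6 = 4*492 - 2*144 = 1680
a_7 = 4*1680 - 2*492 = 5736
a_8 = 4*5736 - 2*1680 = 19584
a_9 = 4*19584 - 2*5736 = 66864
a_10 = 4*66864 - 2*19584 = 228288
a_11 = 4*228288 - 2*66864 = 779424
So a_11 = 779424.

779424


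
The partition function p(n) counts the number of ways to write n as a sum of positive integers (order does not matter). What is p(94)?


Using the generating function prod_{k>=1} 1/(1-x^k), we compute p(94).
By dynamic programming over parts 1 through 94:
p(94) = 92669720

92669720


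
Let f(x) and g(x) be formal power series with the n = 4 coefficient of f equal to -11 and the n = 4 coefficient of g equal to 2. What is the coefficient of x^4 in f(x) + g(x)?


Addition of formal power series is termwise.
The coefficient of x^4 in f + g = -11 + 2
= -9

-9


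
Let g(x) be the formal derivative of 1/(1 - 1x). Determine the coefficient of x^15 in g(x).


Differentiate termwise: d/dx sum_{k>=0} 1^k x^k = sum_{k>=1} k 1^k x^(k-1) = sum_{j>=0} (j+1) 1^(j+1) x^j.
Equivalently, d/dx [1/(1 - 1x)] = 1/(1 - 1x)^2.
For j = 15: 16 * 1^16 = 16 * 1 = 16.

16


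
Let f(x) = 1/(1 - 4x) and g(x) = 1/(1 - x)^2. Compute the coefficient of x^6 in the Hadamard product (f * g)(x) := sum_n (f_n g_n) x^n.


f has coefficients f_k = 4^k. For g = 1/(1 - x)^2 the coefficient is g_k = C(k + 1, 1) = k + 1. The Hadamard coefficient is (f * g)_k = 4^k * (k + 1).
For k = 6: 4^6 * 7 = 4096 * 7 = 28672.

28672


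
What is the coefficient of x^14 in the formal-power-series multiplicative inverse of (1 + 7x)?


The inverse is 1/(1 + 7x). Apply the geometric identity 1/(1 - y) = sum_{k>=0} y^k with y = -7x:
1/(1 + 7x) = sum_{k>=0} (-7)^k x^k.
So the coefficient of x^14 is (-7)^14 = 678223072849.

678223072849


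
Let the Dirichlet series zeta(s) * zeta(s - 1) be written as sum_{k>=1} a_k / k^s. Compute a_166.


Convolution gives a_k = sum_{d | k} d * 1 = sum_{d | k} d = sigma(k), the sum of positive divisors of k.
For k = 166, the divisors are 1, 2, 83, 166, so
sigma(166) = 1 + 2 + 83 + 166 = 252.

252


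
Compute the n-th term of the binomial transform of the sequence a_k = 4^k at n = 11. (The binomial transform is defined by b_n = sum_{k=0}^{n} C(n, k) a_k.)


With a_k = 4^k, b_n = sum_{k=0}^{n} C(n, k) 4^k = (1 + 4)^n by the binomial theorem.
For n = 11: (1 + 4)^11 = 5^11 = 48828125.

48828125


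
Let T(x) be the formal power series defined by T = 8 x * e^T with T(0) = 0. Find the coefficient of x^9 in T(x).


Apply the Lagrange inversion formula: if T = 8 x * phi(T) with phi(t) = e^t, then
[x^n] T = 8^n * (1/n) [t^(n-1)] phi(t)^n = 8^n * (1/n) [t^(n-1)] e^(n t) = 8^n * (1/n) * n^(n-1) / (n-1)! = 8^n * n^(n-1) / n!.
When c = 1 this is the Cayley count of rooted labeled trees on n vertices, divided by n!.
For n = 9: 8^9 * 9^8 / 9! = 134217728 * 43046721/362880 = 557256278016/35.

557256278016/35


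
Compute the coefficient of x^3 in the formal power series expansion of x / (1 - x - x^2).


Let f(x) = sum_{k>=0} a_k x^k. Multiplying f(x) * (1 - x - x^2) = x and matching coefficients gives a_0 = 0, a_1 = 1, and a_k = a_{k-1} + a_{k-2} for k >= 2. These are the Fibonacci numbers F_k.
Iterating from F_0 = 0, F_1 = 1:
F_0=0, F_1=1, F_2=1, F_3=2
F_3 = 2.

2


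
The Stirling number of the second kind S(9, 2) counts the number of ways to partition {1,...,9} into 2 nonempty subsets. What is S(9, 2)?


Using the explicit formula S(n,k) = (1/k!) sum_{j=0}^{k} (-1)^(k-j) C(k,j) j^n:
S(9, 2) = 255
Equivalently, S(n,k) is n! times the coefficient of x^n in the EGF (e^x - 1)^k / k!.

255


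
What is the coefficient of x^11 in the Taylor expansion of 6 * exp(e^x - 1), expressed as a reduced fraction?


exp(e^x - 1) = sum_{k>=0} Bell_k x^k / k!, where Bell_k is the k-th Bell number.
So the coefficient of x^11 is 6 * Bell_11 / 11!.
Computing: Bell_11 = 678570 and 11! = 39916800, giving
6 * 678570/39916800 = 22619/221760.

22619/221760


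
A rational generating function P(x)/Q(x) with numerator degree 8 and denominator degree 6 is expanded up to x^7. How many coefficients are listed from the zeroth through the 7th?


Expanding up to x^7 gives the coefficients for x^0, x^1, ..., x^7.
That is 7 + 1 = 8 coefficients in total.

8


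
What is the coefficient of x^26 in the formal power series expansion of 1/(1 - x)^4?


The negative binomial / multiset identity is
1/(1 - x)^r = sum_{k>=0} C(k + r - 1, r - 1) x^k.
Here r = 4 and k = 26, so the coefficient is
C(26 + 3, 3) = C(29, 3)
= 3654

3654


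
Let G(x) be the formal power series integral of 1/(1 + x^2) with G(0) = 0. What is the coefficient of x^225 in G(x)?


1/(1 + x^2) = sum_{j>=0} (-1)^j x^(2j). Integrating termwise with G(0) = 0:
G(x) = sum_{j>=0} (-1)^j x^(2j+1) / (2j+1) = arctan(x).
Only odd powers are nonzero. For x^225 write 225 = 2*112 + 1, giving
(-1)^112 / 225 = 1/225 = 1/225.

1/225


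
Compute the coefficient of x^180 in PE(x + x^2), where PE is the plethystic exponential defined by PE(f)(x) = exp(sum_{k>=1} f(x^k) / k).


With f(x) = x + x^2, the exponent is sum_{k>=1} (x^k + x^(2k)) / k = -ln(1 - x) - ln(1 - x^2). Exponentiating:
PE(x + x^2) = 1 / ((1 - x)(1 - x^2)).
This is the generating function for partitions of n into parts of size 1 or 2. The number of 2's can be any j in 0..90, and the rest are 1's, so
[x^180] = floor(180/2) + 1 = 91.

91


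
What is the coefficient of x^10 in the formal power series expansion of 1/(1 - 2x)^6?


The general identity 1/(1 - c x)^r = sum_{k>=0} c^k C(k + r - 1, r - 1) x^k follows by substituting y = c x into 1/(1 - y)^r = sum_{k>=0} C(k + r - 1, r - 1) y^k.
For c = 2, r = 6, k = 10:
2^10 * C(15, 5) = 1024 * 3003 = 3075072.

3075072


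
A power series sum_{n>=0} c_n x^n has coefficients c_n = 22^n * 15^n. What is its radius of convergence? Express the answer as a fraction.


By the root test (Cauchy-Hadamard), the radius is R = 1 / limsup_n |c_n|^(1/n).
Here |c_n|^(1/n) = (22^n * 15^n)^(1/n) = 22 * 15 = 330 for all n.
So R = 1/330 = 1/330.

1/330


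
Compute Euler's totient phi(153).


phi(n) counts integers in [1, n] coprime to n. Using the multiplicative formula phi(n) = n * prod_{p | n} (1 - 1/p):
153 = 3^2 * 17, so
phi(153) = 153 * (1 - 1/3) * (1 - 1/17) = 96.

96


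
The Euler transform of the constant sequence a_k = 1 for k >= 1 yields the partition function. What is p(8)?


The Euler transform converts the sequence a_k = 1 into the number of integer partitions.
Using the recurrence or dynamic programming:
p(8) = 22

22


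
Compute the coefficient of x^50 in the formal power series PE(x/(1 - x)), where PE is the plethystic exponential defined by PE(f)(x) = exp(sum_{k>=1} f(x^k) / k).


For f(x) = x/(1 - x) we have
sum_{k>=1} f(x^k) / k = sum_{k>=1} (1/k) * x^k / (1 - x^k) = sum_{k, m >= 1} x^(k m) / k,
which after exponentiating simplifies to
PE(x/(1 - x)) = prod_{k>=1} 1 / (1 - x^k).
This is the generating function for the partition function p(n), so the coefficient of x^50 is p(50).
Computing p(50) by dynamic programming over parts 1, 2, ..., 50: p(50) = 204226.

204226


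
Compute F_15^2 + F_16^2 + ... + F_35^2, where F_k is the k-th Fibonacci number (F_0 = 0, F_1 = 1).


There is a standard identity sum_{k=0}^{N} F_k^2 = F_N * F_{N+1} (proved inductively from the telescoping relation F_k^2 = F_k F_{k+1} - F_{k-1} F_k). Then
sum_{k=15}^{35} F_k^2 = F_35 F_36 - F_14 F_15.
Computing: F_35 = 9227465, F_36 = 14930352, F_14 = 377, F_15 = 610.
Sum = 9227465 * 14930352 - 377 * 610 = 137769300287710.

137769300287710


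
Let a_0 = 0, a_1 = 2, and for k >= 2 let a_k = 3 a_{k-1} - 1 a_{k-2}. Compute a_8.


Iterating the recurrence forward:
a_0 = 0
a_1 = 2
a_2 = 3*2 - 1*0 = 6
a_3 = 3*6 - 1*2 = 16
a_4 = 3*16 - 1*6 = 42
a_5 = 3*42 - 1*16 = 110
a_6 = 3*110 - 1*42 = 288
a_7 = 3*288 - 1*110 = 754
a_8 = 3*754 - 1*288 = 1974
So a_8 = 1974.

1974


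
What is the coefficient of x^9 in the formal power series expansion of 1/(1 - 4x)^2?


The general identity 1/(1 - c x)^r = sum_{k>=0} c^k C(k + r - 1, r - 1) x^k follows by substituting y = c x into 1/(1 - y)^r = sum_{k>=0} C(k + r - 1, r - 1) y^k.
For c = 4, r = 2, k = 9:
4^9 * C(10, 1) = 262144 * 10 = 2621440.

2621440


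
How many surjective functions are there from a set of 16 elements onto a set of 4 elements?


By inclusion-exclusion on which target elements are missed, the number of surjections from an n-set onto a k-set is
surj(n, k) = sum_{j=0}^{k} (-1)^j C(k, j) (k - j)^n.
Equivalently surj(n, k) = k! * S(n, k), where S(n, k) is the Stirling number of the second kind.
For n = 16, k = 4:
S(16, 4) = 171798901, so
surj = 4! * 171798901 = 24 * 171798901 = 4123173624.

4123173624


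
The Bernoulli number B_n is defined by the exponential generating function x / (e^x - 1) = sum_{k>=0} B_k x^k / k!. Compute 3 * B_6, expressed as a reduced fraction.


Bernoulli numbers can also be computed recursively via B_0 = 1 and sum_{j=0}^{m} C(m+1, j) B_j = 0 for m >= 1. Odd-index Bernoulli numbers vanish for k >= 3.
Computing B_6 = 1/42, so 3 * B_6 = 3 * 1/42 = 1/14.

1/14


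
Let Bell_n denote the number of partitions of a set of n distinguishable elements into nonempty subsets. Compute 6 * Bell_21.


Bell_21 can be computed from the Bell triangle or from Dobinski's identity Bell_n = (1/e) * sum_{k>=0} k^n / k!.
Computing Bell_21 = 474869816156751.
Then 6 * 474869816156751 = 2849218896940506.

2849218896940506


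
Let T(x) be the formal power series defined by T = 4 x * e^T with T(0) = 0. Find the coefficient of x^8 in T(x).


Apply the Lagrange inversion formula: if T = 4 x * phi(T) with phi(t) = e^t, then
[x^n] T = 4^n * (1/n) [t^(n-1)] phi(t)^n = 4^n * (1/n) [t^(n-1)] e^(n t) = 4^n * (1/n) * n^(n-1) / (n-1)! = 4^n * n^(n-1) / n!.
When c = 1 this is the Cayley count of rooted labeled trees on n vertices, divided by n!.
For n = 8: 4^8 * 8^7 / 8! = 65536 * 2097152/40320 = 1073741824/315.

1073741824/315


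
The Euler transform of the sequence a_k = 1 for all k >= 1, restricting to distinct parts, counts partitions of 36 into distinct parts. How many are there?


Partitions of 36 into distinct parts can be computed via generating function.
Product (1+x)(1+x^2)(1+x^3)...
The coefficient of x^36 = 668

668


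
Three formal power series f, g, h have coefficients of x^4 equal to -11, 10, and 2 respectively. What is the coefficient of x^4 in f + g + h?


Series addition is componentwise:
-11 + 10 + 2
= 1

1


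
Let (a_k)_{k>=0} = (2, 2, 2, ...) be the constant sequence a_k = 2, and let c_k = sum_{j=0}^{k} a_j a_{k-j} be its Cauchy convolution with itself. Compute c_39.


Since a_j = 2 for all j >= 0, the convolution sum becomes
c_k = sum_{j=0}^{k} 2 * 2 = 4 * (k + 1).
Equivalently, the generating function of (a_k) is 2/(1 - x) and its square is 4/(1 - x)^2 = sum_{k>=0} 4(k + 1) x^k.
For k = 39: 4 * 40 = 160.

160


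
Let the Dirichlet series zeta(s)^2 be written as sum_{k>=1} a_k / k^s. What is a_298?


The Dirichlet convolution of the constant function 1 with itself gives (1 * 1)(k) = sum_{d | k} 1 = d(k), the number of positive divisors of k.
Since zeta(s) = sum_{k>=1} 1/k^s, we have zeta(s)^2 = sum_{k>=1} d(k)/k^s, so a_k = d(k).
For k = 298: the divisors are 1, 2, 149, 298.
Count = 4.

4


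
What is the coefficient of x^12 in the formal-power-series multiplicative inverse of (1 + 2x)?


The inverse is 1/(1 + 2x). Apply the geometric identity 1/(1 - y) = sum_{k>=0} y^k with y = -2x:
1/(1 + 2x) = sum_{k>=0} (-2)^k x^k.
So the coefficient of x^12 is (-2)^12 = 4096.

4096


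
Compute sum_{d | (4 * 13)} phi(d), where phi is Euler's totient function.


First, 4 * 13 = 52. One classical identity is sum_{d | n} phi(d) = n (each k in [1, n] has a unique gcd with n, and among the k's with gcd(k, n) = n/d there are phi(d) of them). So the sum equals 52. We also verify directly:
Divisors of 52: 1, 2, 4, 13, 26, 52.
phi values: 1, 1, 2, 12, 12, 24.
Sum = 52.

52


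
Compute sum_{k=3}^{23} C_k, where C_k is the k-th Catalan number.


C_3 through C_23: 5, 14, 42, 132, 429, 1430, 4862, 16796, 58786, 208012, 742900, 2674440, 9694845, 35357670, 129644790, 477638700, 1767263190, 6564120420, 24466267020, 91482563640, 343059613650
Sum = 5 + 14 + 42 + 132 + 429 + 1430 + 4862 + 16796 + 58786 + 208012 + 742900 + 2674440 + 9694845 + 35357670 + 129644790 + 477638700 + 1767263190 + 6564120420 + 24466267020 + 91482563640 + 343059613650
= 467995871773

467995871773


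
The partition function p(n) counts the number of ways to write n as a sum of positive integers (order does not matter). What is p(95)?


Using the generating function prod_{k>=1} 1/(1-x^k), we compute p(95).
By dynamic programming over parts 1 through 95:
p(95) = 104651419

104651419


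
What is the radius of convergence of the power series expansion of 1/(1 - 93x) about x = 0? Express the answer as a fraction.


Expanding 1/(1 - 93x) = sum_{k>=0} 93^k x^k, the series converges when |93x| < 1, i.e., |x| < 1/93.
So the radius of convergence is 1/93 = 1/93.

1/93


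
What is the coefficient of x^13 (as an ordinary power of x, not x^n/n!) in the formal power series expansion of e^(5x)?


The exponential series is e^y = sum_{k>=0} y^k / k!. Substituting y = 5x gives
e^(5x) = sum_{k>=0} 5^k x^k / k!.
So the coefficient of x^n is a^n/n! with a = 5, n = 13:
5^13 / 13! = 1220703125/6227020800 = 48828125/249080832

48828125/249080832


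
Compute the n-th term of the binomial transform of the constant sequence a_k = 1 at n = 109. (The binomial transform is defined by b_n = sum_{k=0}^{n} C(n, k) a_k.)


With a_k = 1 for all k, b_n = sum_{k=0}^{n} C(n, k) = 2^n by the binomial theorem.
For n = 109: 2^109 = 649037107316853453566312041152512.

649037107316853453566312041152512


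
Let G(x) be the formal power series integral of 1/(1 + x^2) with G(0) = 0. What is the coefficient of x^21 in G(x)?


1/(1 + x^2) = sum_{j>=0} (-1)^j x^(2j). Integrating termwise with G(0) = 0:
G(x) = sum_{j>=0} (-1)^j x^(2j+1) / (2j+1) = arctan(x).
Only odd powers are nonzero. For x^21 write 21 = 2*10 + 1, giving
(-1)^10 / 21 = 1/21 = 1/21.

1/21


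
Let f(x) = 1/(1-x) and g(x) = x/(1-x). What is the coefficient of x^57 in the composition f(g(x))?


First simplify the composition: f(g(x)) = 1/(1 - x/(1-x)) = (1-x)/((1-x) - x) = (1-x)/(1-2x).
Now extract the coefficient. Write (1-x)/(1-2x) = 1/(1-2x) - x/(1-2x).
The coefficient of x^n in 1/(1-2x) is 2^n, and in x/(1-2x) is 2^(n-1) (for n >= 1).
So the coefficient of x^57 is 2^57 - 2^56 = 144115188075855872 - 72057594037927936 = 72057594037927936.

72057594037927936


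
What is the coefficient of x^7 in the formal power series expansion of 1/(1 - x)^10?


The negative binomial / multiset identity is
1/(1 - x)^r = sum_{k>=0} C(k + r - 1, r - 1) x^k.
Here r = 10 and k = 7, so the coefficient is
C(7 + 9, 9) = C(16, 9)
= 11440

11440


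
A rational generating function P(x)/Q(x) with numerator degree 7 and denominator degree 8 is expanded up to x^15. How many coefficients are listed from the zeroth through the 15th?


Expanding up to x^15 gives the coefficients for x^0, x^1, ..., x^15.
That is 15 + 1 = 16 coefficients in total.

16


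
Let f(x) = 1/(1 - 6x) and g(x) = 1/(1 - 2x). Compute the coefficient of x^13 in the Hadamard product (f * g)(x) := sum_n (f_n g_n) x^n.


f has coefficients f_k = 6^k and g has coefficients g_k = 2^k, so the Hadamard product has coefficient (f*g)_k = 6^k * 2^k = 12^k.
For k = 13: 12^13 = 106993205379072.

106993205379072


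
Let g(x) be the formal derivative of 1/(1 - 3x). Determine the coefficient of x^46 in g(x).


Differentiate termwise: d/dx sum_{k>=0} 3^k x^k = sum_{k>=1} k 3^k x^(k-1) = sum_{j>=0} (j+1) 3^(j+1) x^j.
Equivalently, d/dx [1/(1 - 3x)] = 3/(1 - 3x)^2.
For j = 46: 47 * 3^47 = 47 * 26588814358957503287787 = 1249674274871002654525989.

1249674274871002654525989


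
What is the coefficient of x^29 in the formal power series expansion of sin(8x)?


The Maclaurin series is sin(t) = sum_{k>=0} (-1)^k t^(2k+1) / (2k+1)!, so substituting t = 8x, only odd powers of x are nonzero, with coefficient of x^(2k+1) equal to (-1)^k 8^(2k+1) / (2k+1)!.
Write 29 = 2*14 + 1, giving the coefficient (-1)^14 * 8^29 / 29! = 154742504910672534362390528/8841761993739701954543616000000 = 4611686018427387904/263505041412702261046875.

4611686018427387904/263505041412702261046875


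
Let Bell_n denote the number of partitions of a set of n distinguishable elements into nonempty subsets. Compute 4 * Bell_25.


Bell_25 can be computed from the Bell triangle or from Dobinski's identity Bell_n = (1/e) * sum_{k>=0} k^n / k!.
Computing Bell_25 = 4638590332229999353.
Then 4 * 4638590332229999353 = 18554361328919997412.

18554361328919997412


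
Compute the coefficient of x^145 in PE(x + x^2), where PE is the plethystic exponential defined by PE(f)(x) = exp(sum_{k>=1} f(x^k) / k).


With f(x) = x + x^2, the exponent is sum_{k>=1} (x^k + x^(2k)) / k = -ln(1 - x) - ln(1 - x^2). Exponentiating:
PE(x + x^2) = 1 / ((1 - x)(1 - x^2)).
This is the generating function for partitions of n into parts of size 1 or 2. The number of 2's can be any j in 0..72, and the rest are 1's, so
[x^145] = floor(145/2) + 1 = 73.

73


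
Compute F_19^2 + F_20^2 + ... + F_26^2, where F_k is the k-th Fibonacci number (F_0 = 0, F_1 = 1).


There is a standard identity sum_{k=0}^{N} F_k^2 = F_N * F_{N+1} (proved inductively from the telescoping relation F_k^2 = F_k F_{k+1} - F_{k-1} F_k). Then
sum_{k=19}^{26} F_k^2 = F_26 F_27 - F_18 F_19.
Computing: F_26 = 121393, F_27 = 196418, F_18 = 2584, F_19 = 4181.
Sum = 121393 * 196418 - 2584 * 4181 = 23832966570.

23832966570


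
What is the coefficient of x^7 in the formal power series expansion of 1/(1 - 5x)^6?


The general identity 1/(1 - c x)^r = sum_{k>=0} c^k C(k + r - 1, r - 1) x^k follows by substituting y = c x into 1/(1 - y)^r = sum_{k>=0} C(k + r - 1, r - 1) y^k.
For c = 5, r = 6, k = 7:
5^7 * C(12, 5) = 78125 * 792 = 61875000.

61875000


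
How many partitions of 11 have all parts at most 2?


Using the generating function (1-x)^(-1)(1-x^2)^(-1),
the coefficient of x^11 counts these restricted partitions.
Result = 6

6


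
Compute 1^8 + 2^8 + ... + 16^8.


This power sum has a closed form given by Faulhaber's formula
sum_{k=1}^{m} k^p = (1 / (p + 1)) * sum_{j=0}^{p} C(p + 1, j) B_j m^(p + 1 - j),
but for small m direct computation is fastest:
1 + 256 + 6561 + 65536 + 390625 + 1679616 + 5764801 + 16777216 + 43046721 + 100000000 + 214358881 + 429981696 + 815730721 + 1475789056 + 2562890625 + 4294967296 = 9961449608.

9961449608


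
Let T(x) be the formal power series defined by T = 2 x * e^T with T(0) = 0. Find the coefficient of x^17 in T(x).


Apply the Lagrange inversion formula: if T = 2 x * phi(T) with phi(t) = e^t, then
[x^n] T = 2^n * (1/n) [t^(n-1)] phi(t)^n = 2^n * (1/n) [t^(n-1)] e^(n t) = 2^n * (1/n) * n^(n-1) / (n-1)! = 2^n * n^(n-1) / n!.
When c = 1 this is the Cayley count of rooted labeled trees on n vertices, divided by n!.
For n = 17: 2^17 * 17^16 / 17! = 131072 * 48661191875666868481/355687428096000 = 11449692206039263172/638512875.

11449692206039263172/638512875
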